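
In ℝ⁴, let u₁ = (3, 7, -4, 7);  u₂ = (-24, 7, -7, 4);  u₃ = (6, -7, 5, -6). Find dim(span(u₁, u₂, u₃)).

Row-reduce the 3×4 matrix with these as rows.
Exactly 2 pivots survive; hence the rank is 2.

2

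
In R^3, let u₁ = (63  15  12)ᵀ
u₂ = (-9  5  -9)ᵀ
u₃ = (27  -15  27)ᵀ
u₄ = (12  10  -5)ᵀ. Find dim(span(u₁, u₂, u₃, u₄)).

Row-reduce the 4×3 matrix with these as rows.
Reduction leaves 2 leading entries, giving rank 2.
(With 4 elements in a 3-dimensional space the rank is at most 3.)

dim = 2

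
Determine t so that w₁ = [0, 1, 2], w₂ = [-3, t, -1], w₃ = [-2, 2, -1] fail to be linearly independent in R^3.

t = 13/4

Place the vectors as rows of a 3×3 matrix; dependence ⇔ determinant zero.
Cofactor expansion gives det = 4*t - 13.
This vanishes exactly when t = 13/4.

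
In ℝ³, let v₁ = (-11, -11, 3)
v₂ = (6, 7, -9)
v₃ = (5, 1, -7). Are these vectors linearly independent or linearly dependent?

The matrix [v₁|v₂|v₃] has determinant 386.
A nonzero determinant means the columns are linearly independent.

linearly independent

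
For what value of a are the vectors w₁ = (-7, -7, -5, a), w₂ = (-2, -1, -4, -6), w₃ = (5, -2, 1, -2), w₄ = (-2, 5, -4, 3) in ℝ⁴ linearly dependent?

Place the vectors as rows of a 4×4 matrix; dependence ⇔ determinant zero.
Expanding, det = 108*a + 1728.
Solving 108*a + 1728 = 0 yields a = -16.

a = -16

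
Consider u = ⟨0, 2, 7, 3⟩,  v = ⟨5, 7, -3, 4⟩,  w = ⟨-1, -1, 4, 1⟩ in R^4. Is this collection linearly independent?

linearly independent

Place the vectors as rows of a 3×4 matrix and reduce to echelon form.
The reduction yields 3 nonzero rows, so the rank is 3.
Since rank = 3 (the number of vectors), the set is linearly independent.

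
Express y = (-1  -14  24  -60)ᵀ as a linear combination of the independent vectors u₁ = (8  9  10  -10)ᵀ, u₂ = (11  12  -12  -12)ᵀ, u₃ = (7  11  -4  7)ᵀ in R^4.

Set up the augmented matrix [u₁ | u₂ | u₃ | y] and row-reduce.
The system has the unique solution (α₁, α₂, α₃) = (2, 1, -4).

y = 2u₁ + u₂ - 4u₃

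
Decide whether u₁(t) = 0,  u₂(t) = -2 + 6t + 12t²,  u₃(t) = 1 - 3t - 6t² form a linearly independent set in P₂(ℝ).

linearly dependent

Write each element as a coordinate vector in ℝ³ using {1, t, t²}.
One of the vectors is the zero vector, so the set is linearly dependent.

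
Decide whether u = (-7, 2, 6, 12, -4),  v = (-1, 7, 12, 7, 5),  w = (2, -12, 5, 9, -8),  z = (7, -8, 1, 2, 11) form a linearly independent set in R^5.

linearly independent

Place the vectors as rows of a 4×5 matrix and reduce to echelon form.
The reduction yields 4 nonzero rows, so the rank is 4.
Since rank = 4 (the number of vectors), the set is linearly independent.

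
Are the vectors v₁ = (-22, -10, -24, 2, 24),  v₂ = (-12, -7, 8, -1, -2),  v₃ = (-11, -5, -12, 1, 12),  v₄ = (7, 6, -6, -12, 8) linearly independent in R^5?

linearly dependent

One vector is a scalar multiple of another, so the set is dependent.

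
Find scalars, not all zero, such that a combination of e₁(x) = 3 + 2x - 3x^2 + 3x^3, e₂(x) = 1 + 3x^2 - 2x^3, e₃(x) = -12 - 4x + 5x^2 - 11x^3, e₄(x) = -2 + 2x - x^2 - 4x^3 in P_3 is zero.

Write each element as a vector in ℝ⁴ using {1, x, …, x^3}.
Row-reduce the matrix with e₁, e₂, e₃, e₄ as columns; the null space gives the coefficients.
One solution (up to scaling) is (3, 1, 1, -1).

3e₁ + e₂ + e₃ - e₄ = 0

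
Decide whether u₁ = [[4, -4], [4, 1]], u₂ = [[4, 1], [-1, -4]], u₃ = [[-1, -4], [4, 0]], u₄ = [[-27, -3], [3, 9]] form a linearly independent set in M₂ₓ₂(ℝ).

Write each element as a coordinate vector in ℝ⁴ using {E₁₁, E₁₂, E₂₁, E₂₂}.
Row-reduce the matrix whose columns are u₁, u₂, u₃, u₄.
The reduction yields 3 nonzero rows, so the rank is 3.
Since rank 3 < 4, the set is linearly dependent.
Indeed 3u₁ + 3u₂ - 3u₃ + u₄ = 0.

linearly dependent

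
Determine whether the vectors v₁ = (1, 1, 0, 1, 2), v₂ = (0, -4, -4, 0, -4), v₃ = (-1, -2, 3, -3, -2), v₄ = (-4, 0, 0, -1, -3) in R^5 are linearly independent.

linearly independent

Row-reduce the matrix whose columns are v₁, v₂, v₃, v₄.
The reduction yields 4 nonzero rows, so the rank is 4.
Since rank = 4 (the number of vectors), the set is linearly independent.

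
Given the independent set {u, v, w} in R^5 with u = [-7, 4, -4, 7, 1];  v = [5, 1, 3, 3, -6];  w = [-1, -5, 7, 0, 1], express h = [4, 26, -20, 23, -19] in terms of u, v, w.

Since u, v, w are independent, the coefficients expressing h are uniquely determined by a linear system.
Row-reducing the augmented matrix gives the unique coefficients (a₁, a₂, a₃) = (2, 3, -3).

h = 2u + 3v - 3w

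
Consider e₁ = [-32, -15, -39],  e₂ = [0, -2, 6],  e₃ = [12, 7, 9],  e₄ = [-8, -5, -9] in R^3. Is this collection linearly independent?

There are 4 vectors in a 3-dimensional space, so they cannot be linearly independent.

linearly dependent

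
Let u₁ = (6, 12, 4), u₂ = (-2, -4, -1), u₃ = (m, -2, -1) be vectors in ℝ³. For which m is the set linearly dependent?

m = -1

Dependence holds iff the 3×3 matrix [u₁ u₂ u₃] is singular.
Cofactor expansion gives det = 4*m + 4.
This vanishes exactly when m = -1.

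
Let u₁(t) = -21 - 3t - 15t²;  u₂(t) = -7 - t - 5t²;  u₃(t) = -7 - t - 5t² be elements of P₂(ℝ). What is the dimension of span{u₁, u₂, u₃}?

Pass to coordinate vectors with respect to the basis {1, t, t²}.
Apply Gaussian elimination to the matrix whose rows are u₁, u₂, u₃.
The echelon form has 1 nonzero row, so the rank is 1.

dim = 1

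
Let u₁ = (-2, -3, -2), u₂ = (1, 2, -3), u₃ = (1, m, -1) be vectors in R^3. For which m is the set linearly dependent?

Place the vectors as rows of a 3×3 matrix; dependence ⇔ determinant zero.
The determinant works out to 14 - 8*m.
This vanishes exactly when m = 7/4.

m = 7/4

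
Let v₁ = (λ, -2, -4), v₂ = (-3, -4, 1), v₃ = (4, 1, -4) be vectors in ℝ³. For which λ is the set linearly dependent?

λ = 12/5

The set is linearly dependent precisely when det[v₁; v₂; v₃] = 0.
Cofactor expansion gives det = 15*λ - 36.
Setting this to zero gives λ = 12/5.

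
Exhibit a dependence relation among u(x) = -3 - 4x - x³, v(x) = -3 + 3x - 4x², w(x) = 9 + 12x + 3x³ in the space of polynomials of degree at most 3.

3u + w = 0

Pass to coordinate vectors relative to the basis {1, x, …, x³}.
Set up α₁u + … + α₃w = 0 and solve the homogeneous system.
One solution (up to scaling) is (3, 0, 1).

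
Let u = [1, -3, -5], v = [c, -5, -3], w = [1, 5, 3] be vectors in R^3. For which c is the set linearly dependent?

c = -1

The vectors are dependent exactly when the determinant of the matrix with rows u, v, w vanishes.
Expanding, det = -16*c - 16.
This vanishes exactly when c = -1.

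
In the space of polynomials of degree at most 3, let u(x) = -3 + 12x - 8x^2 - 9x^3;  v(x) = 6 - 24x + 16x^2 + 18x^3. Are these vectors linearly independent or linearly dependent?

linearly dependent

Write each element as a coordinate vector in ℝ⁴ using {1, x, …, x^3}.
Place the vectors as rows of a 2×4 matrix and reduce to echelon form.
The reduction yields 1 nonzero row, so the rank is 1.
Since rank 1 < 2, the set is linearly dependent.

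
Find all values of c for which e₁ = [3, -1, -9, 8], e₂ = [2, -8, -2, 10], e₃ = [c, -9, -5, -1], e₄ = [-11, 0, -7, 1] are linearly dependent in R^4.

c = -40

Dependence holds iff the 4×4 matrix [e₁ e₂ e₃ e₄] is singular.
Expanding, det = 308*c + 12320.
This vanishes exactly when c = -40.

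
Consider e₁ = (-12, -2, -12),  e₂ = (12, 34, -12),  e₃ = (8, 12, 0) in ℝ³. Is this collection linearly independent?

linearly dependent

Row-reduce the matrix whose columns are e₁, e₂, e₃.
The reduction yields 2 nonzero rows, so the rank is 2.
Since rank 2 < 3, the set is linearly dependent.
Indeed e₁ - e₂ + 3e₃ = 0.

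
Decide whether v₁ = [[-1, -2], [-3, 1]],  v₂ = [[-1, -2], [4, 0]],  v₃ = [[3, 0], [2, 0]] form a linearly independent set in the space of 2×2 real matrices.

linearly independent

Take coordinates with respect to the standard basis {E₁₁, E₁₂, E₂₁, E₂₂}.
Place the vectors as rows of a 3×4 matrix and reduce to echelon form.
The reduction yields 3 nonzero rows, so the rank is 3.
Since rank = 3 (the number of vectors), the set is linearly independent.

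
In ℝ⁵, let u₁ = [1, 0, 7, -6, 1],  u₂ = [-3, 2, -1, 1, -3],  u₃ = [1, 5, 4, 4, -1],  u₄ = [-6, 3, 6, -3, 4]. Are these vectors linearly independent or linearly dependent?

linearly independent

Place the vectors as rows of a 4×5 matrix and reduce to echelon form.
The reduction yields 4 nonzero rows, so the rank is 4.
Since rank = 4 (the number of vectors), the set is linearly independent.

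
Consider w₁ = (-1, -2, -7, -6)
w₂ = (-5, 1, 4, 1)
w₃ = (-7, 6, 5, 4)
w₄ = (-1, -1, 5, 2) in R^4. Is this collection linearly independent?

linearly dependent

Form the 4×4 matrix with these as columns; its determinant is 0.
A zero determinant means the columns are linearly dependent.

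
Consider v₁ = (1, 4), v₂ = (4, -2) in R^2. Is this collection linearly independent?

linearly independent

Row-reduce the matrix whose columns are v₁, v₂.
The reduction yields 2 nonzero rows, so the rank is 2.
Since rank = 2 (the number of vectors), the set is linearly independent.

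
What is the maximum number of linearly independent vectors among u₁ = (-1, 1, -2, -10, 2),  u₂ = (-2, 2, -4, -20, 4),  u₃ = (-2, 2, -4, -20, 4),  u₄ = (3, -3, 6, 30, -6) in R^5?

Apply Gaussian elimination to the matrix whose rows are u₁, u₂, u₃, u₄.
There is 1 pivot column, so rank = 1.

1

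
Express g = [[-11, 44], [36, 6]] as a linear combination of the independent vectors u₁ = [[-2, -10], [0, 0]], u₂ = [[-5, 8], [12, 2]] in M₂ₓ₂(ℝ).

g = -2u₁ + 3u₂

Identify each element with its coordinate vector in ℝ⁴ via {E₁₁, E₁₂, E₂₁, E₂₂}.
Set up the augmented matrix [u₁ | u₂ | g] and row-reduce.
Row-reducing the augmented matrix gives the unique coefficients (a₁, a₂) = (-2, 3).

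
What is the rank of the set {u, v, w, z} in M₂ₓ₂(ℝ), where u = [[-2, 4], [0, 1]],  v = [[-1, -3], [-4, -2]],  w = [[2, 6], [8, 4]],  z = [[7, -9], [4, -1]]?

2

Use coordinates relative to {E₁₁, E₁₂, E₂₁, E₂₂}.
Row-reduce the 4×4 matrix with these as rows.
The echelon form has 2 nonzero rows, so the rank is 2.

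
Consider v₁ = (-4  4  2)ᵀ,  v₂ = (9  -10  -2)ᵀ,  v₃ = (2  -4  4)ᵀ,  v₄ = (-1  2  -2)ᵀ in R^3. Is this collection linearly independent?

linearly dependent

There are 4 vectors in a 3-dimensional space, so they cannot be linearly independent.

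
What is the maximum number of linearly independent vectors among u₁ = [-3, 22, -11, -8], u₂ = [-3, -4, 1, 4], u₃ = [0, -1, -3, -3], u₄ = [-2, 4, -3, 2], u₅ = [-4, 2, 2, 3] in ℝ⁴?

4

Row-reduce the 5×4 matrix with these as rows.
Exactly 4 pivots survive; hence the rank is 4.
(With 5 elements in a 4-dimensional space the rank is at most 4.)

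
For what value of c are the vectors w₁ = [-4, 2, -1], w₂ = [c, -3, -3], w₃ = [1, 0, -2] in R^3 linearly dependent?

c = 33/4

Place the vectors as rows of a 3×3 matrix; dependence ⇔ determinant zero.
Expanding, det = 4*c - 33.
Solving 4*c - 33 = 0 yields c = 33/4.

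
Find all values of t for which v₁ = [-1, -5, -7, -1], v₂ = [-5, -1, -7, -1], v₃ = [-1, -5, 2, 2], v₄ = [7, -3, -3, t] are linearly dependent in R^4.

t = -17/9

Place the vectors as rows of a 4×4 matrix; dependence ⇔ determinant zero.
Cofactor expansion gives det = -216*t - 408.
Solving -216*t - 408 = 0 yields t = -17/9.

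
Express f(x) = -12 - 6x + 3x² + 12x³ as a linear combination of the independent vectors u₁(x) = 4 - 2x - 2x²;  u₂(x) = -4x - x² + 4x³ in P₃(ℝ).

Take coordinate vectors relative to {1, x, …, x³}.
Since u₁, u₂ are independent, the coefficients expressing f are uniquely determined by a linear system.
Back-substitution yields (c₁, c₂) = (-3, 3).

f = -3u₁ + 3u₂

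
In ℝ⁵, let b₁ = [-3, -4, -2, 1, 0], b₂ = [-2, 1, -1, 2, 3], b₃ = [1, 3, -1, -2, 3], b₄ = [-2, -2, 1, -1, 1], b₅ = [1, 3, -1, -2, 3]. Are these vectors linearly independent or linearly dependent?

Two of the vectors are equal, giving an immediate dependence.

linearly dependent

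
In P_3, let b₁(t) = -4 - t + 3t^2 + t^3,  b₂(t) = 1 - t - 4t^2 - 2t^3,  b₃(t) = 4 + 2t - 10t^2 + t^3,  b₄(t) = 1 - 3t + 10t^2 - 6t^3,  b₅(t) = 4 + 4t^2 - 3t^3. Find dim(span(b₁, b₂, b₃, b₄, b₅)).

3

Represent each element by its coordinate vector in ℝ⁴.
Apply Gaussian elimination to the matrix whose rows are b₁, b₂, b₃, b₄, b₅.
There are 3 pivot columns, so rank = 3.
(With 5 elements in a 4-dimensional space the rank is at most 4.)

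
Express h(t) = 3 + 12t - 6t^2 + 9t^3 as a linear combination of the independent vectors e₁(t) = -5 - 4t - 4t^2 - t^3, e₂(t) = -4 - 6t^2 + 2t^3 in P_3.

h = -3e₁ + 3e₂

Take coordinate vectors relative to {1, t, …, t^3}.
Write h = c₁e₁ + c₂e₂ and equate components.
Back-substitution yields (c₁, c₂) = (-3, 3).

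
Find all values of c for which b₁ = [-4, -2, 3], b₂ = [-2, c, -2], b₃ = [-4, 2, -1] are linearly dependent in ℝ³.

Place the vectors as rows of a 3×3 matrix; dependence ⇔ determinant zero.
The determinant works out to 16*c - 40.
Solving 16*c - 40 = 0 yields c = 5/2.

c = 5/2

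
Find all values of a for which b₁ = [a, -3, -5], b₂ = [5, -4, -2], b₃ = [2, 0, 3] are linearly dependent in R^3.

a = 17/12

The set is linearly dependent precisely when det[b₁; b₂; b₃] = 0.
Cofactor expansion gives det = 17 - 12*a.
Solving 17 - 12*a = 0 yields a = 17/12.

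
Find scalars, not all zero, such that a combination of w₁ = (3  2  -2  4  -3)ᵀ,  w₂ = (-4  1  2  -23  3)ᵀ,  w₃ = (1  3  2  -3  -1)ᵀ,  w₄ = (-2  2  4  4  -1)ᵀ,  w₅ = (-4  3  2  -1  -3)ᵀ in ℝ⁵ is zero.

2w₁ + w₂ - 2w₃ + 2w₄ - w₅ = 0

Set up α₁w₁ + … + α₅w₅ = 0 and solve the homogeneous system.
The free variable yields coefficients (2, 1, -2, 2, -1) (any nonzero multiple also works).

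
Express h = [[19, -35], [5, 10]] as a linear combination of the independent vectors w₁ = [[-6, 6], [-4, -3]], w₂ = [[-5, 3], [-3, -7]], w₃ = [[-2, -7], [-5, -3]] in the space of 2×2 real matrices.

h = -3w₁ - w₂ + 2w₃

Take coordinate vectors relative to {E₁₁, E₁₂, E₂₁, E₂₂}.
Since w₁, w₂, w₃ are independent, the coefficients expressing h are uniquely determined by a linear system.
The system has the unique solution (α₁, α₂, α₃) = (-3, -1, 2).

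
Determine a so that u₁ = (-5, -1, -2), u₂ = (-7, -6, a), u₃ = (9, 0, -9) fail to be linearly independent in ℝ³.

a = -35

The set is linearly dependent precisely when det[u₁; u₂; u₃] = 0.
The determinant works out to -9*a - 315.
This vanishes exactly when a = -35.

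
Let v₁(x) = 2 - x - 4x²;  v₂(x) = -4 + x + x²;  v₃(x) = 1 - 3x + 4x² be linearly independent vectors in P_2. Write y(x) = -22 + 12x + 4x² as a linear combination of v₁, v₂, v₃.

y = -2v₁ + 4v₂ - 2v₃

Work in coordinates with respect to the standard basis {1, x, x²}.
Set up the augmented matrix [v₁ | v₂ | v₃ | y] and row-reduce.
Row-reducing the augmented matrix gives the unique coefficients (c₁, c₂, c₃) = (-2, 4, -2).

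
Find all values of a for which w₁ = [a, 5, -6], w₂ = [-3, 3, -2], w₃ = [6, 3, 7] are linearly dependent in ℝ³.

a = -23/3

Place the vectors as rows of a 3×3 matrix; dependence ⇔ determinant zero.
The determinant works out to 27*a + 207.
Solving 27*a + 207 = 0 yields a = -23/3.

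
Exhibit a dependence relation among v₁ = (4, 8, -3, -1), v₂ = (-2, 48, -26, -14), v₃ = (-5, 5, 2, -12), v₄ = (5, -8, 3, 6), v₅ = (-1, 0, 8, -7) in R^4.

Write the vectors as columns of a matrix and find a nonzero vector in its null space.
A generator of the null space is (3, -1, 0, -3, -1).

3v₁ - v₂ - 3v₄ - v₅ = 0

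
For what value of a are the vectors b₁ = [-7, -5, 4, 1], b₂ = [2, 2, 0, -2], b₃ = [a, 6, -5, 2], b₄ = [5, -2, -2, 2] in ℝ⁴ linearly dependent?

a = -1/2

The vectors are dependent exactly when the determinant of the matrix with rows b₁, b₂, b₃, b₄ vanishes.
Expanding, det = 16*a + 8.
Solving 16*a + 8 = 0 yields a = -1/2.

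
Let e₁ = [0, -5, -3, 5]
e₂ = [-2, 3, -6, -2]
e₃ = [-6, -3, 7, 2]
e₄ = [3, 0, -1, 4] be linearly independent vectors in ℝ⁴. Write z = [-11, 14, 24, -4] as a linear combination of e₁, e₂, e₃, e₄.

z = -4e₁ + e₂ + 3e₃ + 3e₄

Solve the system with e₁, e₂, e₃, e₄ as columns and z as the right-hand side.
The system has the unique solution (a₁, …, a₄) = (-4, 1, 3, 3).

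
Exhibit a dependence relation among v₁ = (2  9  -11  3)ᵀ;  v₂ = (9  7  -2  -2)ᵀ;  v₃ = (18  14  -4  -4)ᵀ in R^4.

2v₂ - v₃ = 0

Row-reduce the matrix with v₁, v₂, v₃ as columns; the null space gives the coefficients.
The free variable yields coefficients (0, 2, -1) (any nonzero multiple also works).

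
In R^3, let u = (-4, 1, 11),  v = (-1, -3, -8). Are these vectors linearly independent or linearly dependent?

Row-reduce the matrix whose columns are u, v.
The reduction yields 2 nonzero rows, so the rank is 2.
Since rank = 2 (the number of vectors), the set is linearly independent.

linearly independent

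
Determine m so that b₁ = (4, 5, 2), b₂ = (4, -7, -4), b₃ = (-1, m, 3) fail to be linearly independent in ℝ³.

The vectors are dependent exactly when the determinant of the matrix with rows b₁, b₂, b₃ vanishes.
The determinant works out to 24*m - 138.
This vanishes exactly when m = 23/4.

m = 23/4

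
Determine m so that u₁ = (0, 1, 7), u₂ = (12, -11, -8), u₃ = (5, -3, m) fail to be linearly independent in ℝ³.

m = 31/4

Dependence holds iff the 3×3 matrix [u₁ u₂ u₃] is singular.
Expanding, det = 93 - 12*m.
Solving 93 - 12*m = 0 yields m = 31/4.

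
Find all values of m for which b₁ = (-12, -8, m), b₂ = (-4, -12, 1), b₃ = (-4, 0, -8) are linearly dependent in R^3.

Dependence holds iff the 3×3 matrix [b₁ b₂ b₃] is singular.
The determinant works out to -48*m - 864.
This vanishes exactly when m = -18.

m = -18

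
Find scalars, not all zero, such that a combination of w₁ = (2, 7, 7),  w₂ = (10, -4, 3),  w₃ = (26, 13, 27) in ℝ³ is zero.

Write the vectors as columns of a matrix and find a nonzero vector in its null space.
One solution (up to scaling) is (3, 2, -1).

3w₁ + 2w₂ - w₃ = 0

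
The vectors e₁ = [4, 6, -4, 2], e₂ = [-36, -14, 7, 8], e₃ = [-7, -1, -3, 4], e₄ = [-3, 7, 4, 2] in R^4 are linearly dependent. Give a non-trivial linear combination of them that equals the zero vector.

Row-reduce the matrix with e₁, e₂, e₃, e₄ as columns; the null space gives the coefficients.
One solution (up to scaling) is (3, 1, -3, -1).

3e₁ + e₂ - 3e₃ - e₄ = 0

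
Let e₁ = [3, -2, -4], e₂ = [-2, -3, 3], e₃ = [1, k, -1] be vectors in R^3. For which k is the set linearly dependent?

Place the vectors as rows of a 3×3 matrix; dependence ⇔ determinant zero.
Expanding, det = -k - 5.
Setting this to zero gives k = -5.

k = -5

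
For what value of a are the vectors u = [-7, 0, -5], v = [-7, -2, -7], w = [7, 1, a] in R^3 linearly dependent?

a = 6

Place the vectors as rows of a 3×3 matrix; dependence ⇔ determinant zero.
The determinant works out to 14*a - 84.
Solving 14*a - 84 = 0 yields a = 6.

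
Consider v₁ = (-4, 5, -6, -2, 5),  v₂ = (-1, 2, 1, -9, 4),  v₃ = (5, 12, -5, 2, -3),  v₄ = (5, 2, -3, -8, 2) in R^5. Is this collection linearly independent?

Place the vectors as rows of a 4×5 matrix and reduce to echelon form.
The reduction yields 4 nonzero rows, so the rank is 4.
Since rank = 4 (the number of vectors), the set is linearly independent.

linearly independent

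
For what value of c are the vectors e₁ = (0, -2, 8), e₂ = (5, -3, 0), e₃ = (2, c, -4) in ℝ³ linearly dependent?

The vectors are dependent exactly when the determinant of the matrix with rows e₁, e₂, e₃ vanishes.
Expanding, det = 40*c + 8.
Solving 40*c + 8 = 0 yields c = -1/5.

c = -1/5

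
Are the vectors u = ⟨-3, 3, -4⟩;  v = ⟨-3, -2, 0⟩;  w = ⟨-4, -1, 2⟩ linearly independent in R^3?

The matrix [u|v|w] has determinant 50.
A nonzero determinant means the columns are linearly independent.

linearly independent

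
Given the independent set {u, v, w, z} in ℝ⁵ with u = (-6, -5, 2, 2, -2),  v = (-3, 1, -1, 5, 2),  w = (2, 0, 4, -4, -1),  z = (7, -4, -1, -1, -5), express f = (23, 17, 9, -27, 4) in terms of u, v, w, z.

f = -3u - 2v + 3w - z

Solve the system with u, v, w, z as columns and f as the right-hand side.
Row-reducing the augmented matrix gives the unique coefficients (a₁, …, a₄) = (-3, -2, 3, -1).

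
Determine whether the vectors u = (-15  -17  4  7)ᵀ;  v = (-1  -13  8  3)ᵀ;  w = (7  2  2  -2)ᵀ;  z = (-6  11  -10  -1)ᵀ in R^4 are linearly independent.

Form the 4×4 matrix with these as columns; its determinant is 0.
A zero determinant means the columns are linearly dependent.
Indeed u - v + 2w = 0.

linearly dependent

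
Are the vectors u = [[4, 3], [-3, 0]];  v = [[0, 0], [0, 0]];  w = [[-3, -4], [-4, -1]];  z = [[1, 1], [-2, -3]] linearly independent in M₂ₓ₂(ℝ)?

Take coordinates with respect to the standard basis {E₁₁, E₁₂, E₂₁, E₂₂}.
One of the vectors is the zero vector, so the set is linearly dependent.

linearly dependent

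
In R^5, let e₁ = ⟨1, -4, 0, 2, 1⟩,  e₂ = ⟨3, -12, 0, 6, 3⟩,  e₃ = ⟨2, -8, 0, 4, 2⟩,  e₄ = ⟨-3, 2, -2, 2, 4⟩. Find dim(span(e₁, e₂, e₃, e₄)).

Apply Gaussian elimination to the matrix whose rows are e₁, e₂, e₃, e₄.
Exactly 2 pivots survive; hence the rank is 2.

dim = 2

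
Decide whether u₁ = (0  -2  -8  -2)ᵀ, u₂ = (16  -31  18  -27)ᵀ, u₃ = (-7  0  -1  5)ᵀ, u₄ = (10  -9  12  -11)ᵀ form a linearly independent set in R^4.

linearly dependent

The matrix [u₁|u₂|u₃|u₄] has determinant 0.
A zero determinant means the columns are linearly dependent.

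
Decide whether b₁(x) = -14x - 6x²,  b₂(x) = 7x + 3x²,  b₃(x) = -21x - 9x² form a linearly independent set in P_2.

linearly dependent

Write each element as a coordinate vector in ℝ³ using {1, x, x²}.
One vector is a scalar multiple of another, so the set is dependent.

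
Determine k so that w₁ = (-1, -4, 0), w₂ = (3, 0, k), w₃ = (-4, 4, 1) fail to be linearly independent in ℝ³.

Dependence holds iff the 3×3 matrix [w₁ w₂ w₃] is singular.
The determinant works out to 20*k + 12.
Setting this to zero gives k = -3/5.

k = -3/5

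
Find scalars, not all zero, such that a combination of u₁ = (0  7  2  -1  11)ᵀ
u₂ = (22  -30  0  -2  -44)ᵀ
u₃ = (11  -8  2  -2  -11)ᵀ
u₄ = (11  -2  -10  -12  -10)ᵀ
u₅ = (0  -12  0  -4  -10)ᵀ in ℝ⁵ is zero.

2u₁ + u₂ - 2u₃ = 0

Write the vectors as columns of a matrix and find a nonzero vector in its null space.
A generator of the null space is (2, 1, -2, 0, 0).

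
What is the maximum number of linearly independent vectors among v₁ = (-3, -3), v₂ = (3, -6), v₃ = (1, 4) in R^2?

Apply Gaussian elimination to the matrix whose rows are v₁, v₂, v₃.
Exactly 2 pivots survive; hence the rank is 2.
(With 3 elements in a 2-dimensional space the rank is at most 2.)

2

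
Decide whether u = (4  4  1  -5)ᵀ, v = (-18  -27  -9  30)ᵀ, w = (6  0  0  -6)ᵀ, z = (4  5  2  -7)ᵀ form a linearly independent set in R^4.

linearly dependent

The matrix [u|v|w|z] has determinant 0.
A zero determinant means the columns are linearly dependent.
Indeed 3u + v - w + 3z = 0.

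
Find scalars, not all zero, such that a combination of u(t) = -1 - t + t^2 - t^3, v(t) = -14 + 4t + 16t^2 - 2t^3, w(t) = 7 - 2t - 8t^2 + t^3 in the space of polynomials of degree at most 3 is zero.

Write each element as a vector in ℝ⁴ using {1, t, …, t^3}.
Write the vectors as columns of a matrix and find a nonzero vector in its null space.
One solution (up to scaling) is (0, 1, 2).

v + 2w = 0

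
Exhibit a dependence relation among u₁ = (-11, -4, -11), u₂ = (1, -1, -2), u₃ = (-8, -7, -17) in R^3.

Row-reduce the matrix with u₁, u₂, u₃ as columns; the null space gives the coefficients.
The free variable yields coefficients (1, 3, -1) (any nonzero multiple also works).

u₁ + 3u₂ - u₃ = 0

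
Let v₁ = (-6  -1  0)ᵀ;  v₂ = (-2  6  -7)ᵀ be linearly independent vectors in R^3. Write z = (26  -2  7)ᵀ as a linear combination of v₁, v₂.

Since v₁, v₂ are independent, the coefficients expressing z are uniquely determined by a linear system.
Row-reducing the augmented matrix gives the unique coefficients (c₁, c₂) = (-4, -1).

z = -4v₁ - v₂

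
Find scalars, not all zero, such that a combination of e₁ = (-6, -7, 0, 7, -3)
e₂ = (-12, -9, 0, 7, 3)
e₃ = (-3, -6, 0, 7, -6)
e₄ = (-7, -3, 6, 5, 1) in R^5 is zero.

Solve the homogeneous system with e₁, e₂, e₃, e₄ as columns by row-reducing the coefficient matrix.
One solution (up to scaling) is (3, -1, -2, 0).

3e₁ - e₂ - 2e₃ = 0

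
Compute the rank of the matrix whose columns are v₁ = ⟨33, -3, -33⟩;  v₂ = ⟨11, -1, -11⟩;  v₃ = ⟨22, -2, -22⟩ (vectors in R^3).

Row-reduce the 3×3 matrix with these as rows.
There is 1 pivot column, so rank = 1.

1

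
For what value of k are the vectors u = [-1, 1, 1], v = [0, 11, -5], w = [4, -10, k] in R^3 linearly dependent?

k = -14/11

Dependence holds iff the 3×3 matrix [u v w] is singular.
Cofactor expansion gives det = -11*k - 14.
This vanishes exactly when k = -14/11.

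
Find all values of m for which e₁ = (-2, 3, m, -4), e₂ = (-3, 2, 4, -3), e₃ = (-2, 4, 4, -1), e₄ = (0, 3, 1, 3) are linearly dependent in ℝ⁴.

The set is linearly dependent precisely when det[e₁; e₂; e₃; e₄] = 0.
The determinant works out to 63 - 15*m.
This vanishes exactly when m = 21/5.

m = 21/5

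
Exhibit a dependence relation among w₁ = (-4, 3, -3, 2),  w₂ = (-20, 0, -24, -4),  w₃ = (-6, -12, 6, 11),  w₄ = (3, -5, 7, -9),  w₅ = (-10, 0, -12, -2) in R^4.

w₂ - 2w₅ = 0

Solve the homogeneous system with w₁, w₂, w₃, w₄, w₅ as columns by row-reducing the coefficient matrix.
A generator of the null space is (0, 1, 0, 0, -2).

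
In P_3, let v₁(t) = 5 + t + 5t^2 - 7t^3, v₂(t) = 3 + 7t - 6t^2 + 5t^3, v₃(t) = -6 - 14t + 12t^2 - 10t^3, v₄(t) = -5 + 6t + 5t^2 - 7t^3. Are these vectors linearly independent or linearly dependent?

Write each element as a coordinate vector in ℝ⁴ using {1, t, …, t^3}.
One vector is a scalar multiple of another, so the set is dependent.

linearly dependent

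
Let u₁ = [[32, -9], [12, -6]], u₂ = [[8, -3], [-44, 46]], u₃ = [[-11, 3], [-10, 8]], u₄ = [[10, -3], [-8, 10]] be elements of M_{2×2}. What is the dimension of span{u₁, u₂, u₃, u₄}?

dim = 2

Represent each element by its coordinate vector in ℝ⁴.
Apply Gaussian elimination to the matrix whose rows are u₁, u₂, u₃, u₄.
Reduction leaves 2 leading entries, giving rank 2.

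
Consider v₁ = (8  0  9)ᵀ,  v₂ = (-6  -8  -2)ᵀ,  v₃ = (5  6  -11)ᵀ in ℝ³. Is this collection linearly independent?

linearly independent

Form the 3×3 matrix with these as columns; its determinant is 836.
A nonzero determinant means the columns are linearly independent.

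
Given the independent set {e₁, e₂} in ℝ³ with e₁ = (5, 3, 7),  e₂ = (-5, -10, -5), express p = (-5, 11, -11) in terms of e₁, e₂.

p = -3e₁ - 2e₂

Set up the augmented matrix [e₁ | e₂ | p] and row-reduce.
The system has the unique solution (c₁, c₂) = (-3, -2).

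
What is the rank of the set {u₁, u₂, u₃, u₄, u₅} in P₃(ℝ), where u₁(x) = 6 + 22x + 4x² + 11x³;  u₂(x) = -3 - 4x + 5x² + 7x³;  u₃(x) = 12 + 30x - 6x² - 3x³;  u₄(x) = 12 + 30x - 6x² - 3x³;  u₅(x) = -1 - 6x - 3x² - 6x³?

2

Use coordinates relative to {1, x, …, x³}.
Put the 4×5 matrix [u₁|u₂|u₃|u₄|u₅] into echelon form.
There are 2 pivot columns, so rank = 2.
(With 5 elements in a 4-dimensional space the rank is at most 4.)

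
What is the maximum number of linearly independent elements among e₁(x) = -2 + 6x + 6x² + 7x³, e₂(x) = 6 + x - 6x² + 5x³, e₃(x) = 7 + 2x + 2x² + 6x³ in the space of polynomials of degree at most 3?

Use coordinates relative to {1, x, …, x³}.
Row-reduce the 3×4 matrix with these as rows.
Exactly 3 pivots survive; hence the rank is 3.

3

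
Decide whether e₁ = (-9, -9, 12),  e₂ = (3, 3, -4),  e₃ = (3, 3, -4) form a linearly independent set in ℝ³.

Two of the vectors are equal, giving an immediate dependence.

linearly dependent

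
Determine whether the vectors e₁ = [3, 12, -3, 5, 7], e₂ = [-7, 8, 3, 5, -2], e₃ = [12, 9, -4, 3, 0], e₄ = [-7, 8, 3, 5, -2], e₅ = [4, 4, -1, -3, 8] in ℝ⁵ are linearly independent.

Two of the vectors are equal, giving an immediate dependence.

linearly dependent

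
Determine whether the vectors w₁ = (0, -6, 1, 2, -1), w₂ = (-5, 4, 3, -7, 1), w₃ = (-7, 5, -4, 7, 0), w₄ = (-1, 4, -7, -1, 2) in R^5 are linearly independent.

linearly independent

Place the vectors as rows of a 4×5 matrix and reduce to echelon form.
The reduction yields 4 nonzero rows, so the rank is 4.
Since rank = 4 (the number of vectors), the set is linearly independent.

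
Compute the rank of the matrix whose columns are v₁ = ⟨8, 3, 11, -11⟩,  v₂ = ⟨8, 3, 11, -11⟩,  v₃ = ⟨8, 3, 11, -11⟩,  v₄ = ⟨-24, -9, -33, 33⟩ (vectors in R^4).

rank 1

Put the 4×4 matrix [v₁|v₂|v₃|v₄] into echelon form.
There is 1 pivot column, so rank = 1.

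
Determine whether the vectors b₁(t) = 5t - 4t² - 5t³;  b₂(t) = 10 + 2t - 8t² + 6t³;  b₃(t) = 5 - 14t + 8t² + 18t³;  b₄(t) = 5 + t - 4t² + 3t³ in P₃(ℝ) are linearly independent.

Write each element as a coordinate vector in ℝ⁴ using {1, t, …, t³}.
One vector is a scalar multiple of another, so the set is dependent.

linearly dependent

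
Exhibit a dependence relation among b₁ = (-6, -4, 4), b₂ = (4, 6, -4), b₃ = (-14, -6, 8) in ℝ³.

3b₁ + b₂ - b₃ = 0

Row-reduce the matrix with b₁, b₂, b₃ as columns; the null space gives the coefficients.
A generator of the null space is (3, 1, -1).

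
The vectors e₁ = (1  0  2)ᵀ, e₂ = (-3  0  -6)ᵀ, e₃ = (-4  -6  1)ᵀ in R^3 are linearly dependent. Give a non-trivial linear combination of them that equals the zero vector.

3e₁ + e₂ = 0

Solve the homogeneous system with e₁, e₂, e₃ as columns by row-reducing the coefficient matrix.
The free variable yields coefficients (3, 1, 0) (any nonzero multiple also works).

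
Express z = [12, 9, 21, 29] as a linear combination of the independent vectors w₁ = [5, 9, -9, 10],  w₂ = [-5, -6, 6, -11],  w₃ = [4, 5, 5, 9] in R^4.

z = -2w₁ - 2w₂ + 3w₃

Since w₁, w₂, w₃ are independent, the coefficients expressing z are uniquely determined by a linear system.
The system has the unique solution (a₁, a₂, a₃) = (-2, -2, 3).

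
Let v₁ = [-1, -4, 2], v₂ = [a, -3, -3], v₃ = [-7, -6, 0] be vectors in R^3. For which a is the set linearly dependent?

a = -9

The vectors are dependent exactly when the determinant of the matrix with rows v₁, v₂, v₃ vanishes.
The determinant works out to -12*a - 108.
Setting this to zero gives a = -9.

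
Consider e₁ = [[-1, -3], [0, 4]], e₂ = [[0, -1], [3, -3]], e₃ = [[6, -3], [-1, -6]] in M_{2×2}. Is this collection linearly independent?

linearly independent

Write each element as a coordinate vector in ℝ⁴ using {E₁₁, E₁₂, E₂₁, E₂₂}.
Place the vectors as rows of a 3×4 matrix and reduce to echelon form.
The reduction yields 3 nonzero rows, so the rank is 3.
Since rank = 3 (the number of vectors), the set is linearly independent.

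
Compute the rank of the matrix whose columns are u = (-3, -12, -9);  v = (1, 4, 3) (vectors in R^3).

1

Apply Gaussian elimination to the matrix whose rows are u, v.
Exactly 1 pivot survives; hence the rank is 1.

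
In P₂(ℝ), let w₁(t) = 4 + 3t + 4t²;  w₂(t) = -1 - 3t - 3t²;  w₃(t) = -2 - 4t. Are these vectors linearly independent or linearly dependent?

linearly independent

Write each element as a coordinate vector in ℝ³ using {1, t, t²}.
The matrix [w₁|w₂|w₃] has determinant -38.
A nonzero determinant means the columns are linearly independent.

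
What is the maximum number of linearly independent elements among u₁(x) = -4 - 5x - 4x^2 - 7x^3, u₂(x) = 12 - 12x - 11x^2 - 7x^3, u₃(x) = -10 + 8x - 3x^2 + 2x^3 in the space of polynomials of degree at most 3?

Pass to coordinate vectors with respect to the basis {1, x, …, x^3}.
Row-reduce the 3×4 matrix with these as rows.
Exactly 3 pivots survive; hence the rank is 3.

3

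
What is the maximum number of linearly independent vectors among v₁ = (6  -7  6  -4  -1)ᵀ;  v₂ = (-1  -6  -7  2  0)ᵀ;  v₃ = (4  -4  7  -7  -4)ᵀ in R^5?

Put the 5×3 matrix [v₁|v₂|v₃] into echelon form.
Reduction leaves 3 leading entries, giving rank 3.

3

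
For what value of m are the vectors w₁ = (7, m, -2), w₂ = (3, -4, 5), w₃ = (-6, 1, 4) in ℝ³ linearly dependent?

m = -5/2

The set is linearly dependent precisely when det[w₁; w₂; w₃] = 0.
Cofactor expansion gives det = -42*m - 105.
Solving -42*m - 105 = 0 yields m = -5/2.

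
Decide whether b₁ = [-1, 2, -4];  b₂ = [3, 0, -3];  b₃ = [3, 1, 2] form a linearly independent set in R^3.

linearly independent

Row-reduce the matrix whose columns are b₁, b₂, b₃.
The reduction yields 3 nonzero rows, so the rank is 3.
Since rank = 3 (the number of vectors), the set is linearly independent.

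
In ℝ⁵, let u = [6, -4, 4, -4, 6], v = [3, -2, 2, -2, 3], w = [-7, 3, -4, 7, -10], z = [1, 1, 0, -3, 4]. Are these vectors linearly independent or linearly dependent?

linearly dependent

Place the vectors as rows of a 4×5 matrix and reduce to echelon form.
The reduction yields 2 nonzero rows, so the rank is 2.
Since rank 2 < 4, the set is linearly dependent.
Indeed u - 2v = 0.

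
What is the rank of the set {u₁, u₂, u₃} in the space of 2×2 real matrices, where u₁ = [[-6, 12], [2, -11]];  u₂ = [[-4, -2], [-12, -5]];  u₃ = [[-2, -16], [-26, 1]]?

Use coordinates relative to {E₁₁, E₁₂, E₂₁, E₂₂}.
Form the matrix with u₁, u₂, u₃ as columns and reduce.
Exactly 2 pivots survive; hence the rank is 2.

2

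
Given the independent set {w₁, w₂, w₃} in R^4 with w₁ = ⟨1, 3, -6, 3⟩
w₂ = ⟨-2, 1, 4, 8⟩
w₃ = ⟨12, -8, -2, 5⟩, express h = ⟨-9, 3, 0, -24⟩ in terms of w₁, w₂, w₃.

Since w₁, w₂, w₃ are independent, the coefficients expressing h are uniquely determined by a linear system.
The system has the unique solution (α₁, α₂, α₃) = (-1, -2, -1).

h = -w₁ - 2w₂ - w₃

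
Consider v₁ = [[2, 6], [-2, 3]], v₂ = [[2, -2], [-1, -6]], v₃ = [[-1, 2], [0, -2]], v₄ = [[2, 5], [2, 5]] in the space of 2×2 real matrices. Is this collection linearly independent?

linearly independent

Write each element as a coordinate vector in ℝ⁴ using {E₁₁, E₁₂, E₂₁, E₂₂}.
Place the vectors as rows of a 4×4 matrix and reduce to echelon form.
The reduction yields 4 nonzero rows, so the rank is 4.
Since rank = 4 (the number of vectors), the set is linearly independent.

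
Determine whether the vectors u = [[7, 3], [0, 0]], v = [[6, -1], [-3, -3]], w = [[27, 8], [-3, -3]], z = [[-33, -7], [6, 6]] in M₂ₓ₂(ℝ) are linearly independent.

linearly dependent

Write each element as a coordinate vector in ℝ⁴ using {E₁₁, E₁₂, E₂₁, E₂₂}.
Form the 4×4 matrix with these as columns; its determinant is 0.
A zero determinant means the columns are linearly dependent.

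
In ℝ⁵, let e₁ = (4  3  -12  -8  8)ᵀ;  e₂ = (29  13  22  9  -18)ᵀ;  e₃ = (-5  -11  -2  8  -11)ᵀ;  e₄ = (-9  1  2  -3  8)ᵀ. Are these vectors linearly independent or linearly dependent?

Place the vectors as rows of a 4×5 matrix and reduce to echelon form.
The reduction yields 3 nonzero rows, so the rank is 3.
Since rank 3 < 4, the set is linearly dependent.

linearly dependent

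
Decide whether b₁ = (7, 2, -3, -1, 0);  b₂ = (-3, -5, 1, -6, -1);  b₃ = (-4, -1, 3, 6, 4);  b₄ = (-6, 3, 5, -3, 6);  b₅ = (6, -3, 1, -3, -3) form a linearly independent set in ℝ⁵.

Place the vectors as rows of a 5×5 matrix and reduce to echelon form.
The reduction yields 5 nonzero rows, so the rank is 5.
Since rank = 5 (the number of vectors), the set is linearly independent.

linearly independent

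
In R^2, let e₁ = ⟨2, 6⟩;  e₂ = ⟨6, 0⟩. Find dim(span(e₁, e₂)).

Row-reduce the 2×2 matrix with these as rows.
Reduction leaves 2 leading entries, giving rank 2.

dim = 2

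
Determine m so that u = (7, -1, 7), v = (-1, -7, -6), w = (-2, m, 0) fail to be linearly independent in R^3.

Place the vectors as rows of a 3×3 matrix; dependence ⇔ determinant zero.
Cofactor expansion gives det = 35*m - 110.
Setting this to zero gives m = 22/7.

m = 22/7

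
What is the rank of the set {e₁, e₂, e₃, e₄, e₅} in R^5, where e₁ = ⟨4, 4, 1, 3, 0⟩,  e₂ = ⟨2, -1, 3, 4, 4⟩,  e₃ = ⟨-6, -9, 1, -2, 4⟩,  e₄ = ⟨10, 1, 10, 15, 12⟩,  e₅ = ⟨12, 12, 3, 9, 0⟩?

2

Form the matrix with e₁, e₂, e₃, e₄, e₅ as columns and reduce.
Exactly 2 pivots survive; hence the rank is 2.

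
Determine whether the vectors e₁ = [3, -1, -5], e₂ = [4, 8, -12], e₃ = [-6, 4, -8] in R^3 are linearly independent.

The matrix [e₁|e₂|e₃] has determinant -472.
A nonzero determinant means the columns are linearly independent.

linearly independent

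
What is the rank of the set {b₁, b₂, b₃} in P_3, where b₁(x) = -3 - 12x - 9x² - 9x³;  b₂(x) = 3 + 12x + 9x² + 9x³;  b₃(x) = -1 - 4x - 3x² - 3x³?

Pass to coordinate vectors with respect to the basis {1, x, …, x³}.
Form the matrix with b₁, b₂, b₃ as columns and reduce.
The echelon form has 1 nonzero row, so the rank is 1.

rank 1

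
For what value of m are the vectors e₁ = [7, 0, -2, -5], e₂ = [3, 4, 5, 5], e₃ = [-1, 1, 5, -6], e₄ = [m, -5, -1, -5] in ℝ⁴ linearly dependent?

m = -14

Place the vectors as rows of a 4×4 matrix; dependence ⇔ determinant zero.
Expanding, det = 133*m + 1862.
Solving 133*m + 1862 = 0 yields m = -14.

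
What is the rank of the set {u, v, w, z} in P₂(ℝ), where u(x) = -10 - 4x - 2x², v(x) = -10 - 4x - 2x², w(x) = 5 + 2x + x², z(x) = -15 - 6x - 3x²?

Pass to coordinate vectors with respect to the basis {1, x, x²}.
Put the 3×4 matrix [u|v|w|z] into echelon form.
There is 1 pivot column, so rank = 1.
(With 4 elements in a 3-dimensional space the rank is at most 3.)

rank 1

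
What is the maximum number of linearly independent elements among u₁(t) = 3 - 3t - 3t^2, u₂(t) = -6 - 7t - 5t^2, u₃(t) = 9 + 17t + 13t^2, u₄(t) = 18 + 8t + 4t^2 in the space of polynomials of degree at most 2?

2

Use coordinates relative to {1, t, t^2}.
Row-reduce the 4×3 matrix with these as rows.
Reduction leaves 2 leading entries, giving rank 2.
(With 4 elements in a 3-dimensional space the rank is at most 3.)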